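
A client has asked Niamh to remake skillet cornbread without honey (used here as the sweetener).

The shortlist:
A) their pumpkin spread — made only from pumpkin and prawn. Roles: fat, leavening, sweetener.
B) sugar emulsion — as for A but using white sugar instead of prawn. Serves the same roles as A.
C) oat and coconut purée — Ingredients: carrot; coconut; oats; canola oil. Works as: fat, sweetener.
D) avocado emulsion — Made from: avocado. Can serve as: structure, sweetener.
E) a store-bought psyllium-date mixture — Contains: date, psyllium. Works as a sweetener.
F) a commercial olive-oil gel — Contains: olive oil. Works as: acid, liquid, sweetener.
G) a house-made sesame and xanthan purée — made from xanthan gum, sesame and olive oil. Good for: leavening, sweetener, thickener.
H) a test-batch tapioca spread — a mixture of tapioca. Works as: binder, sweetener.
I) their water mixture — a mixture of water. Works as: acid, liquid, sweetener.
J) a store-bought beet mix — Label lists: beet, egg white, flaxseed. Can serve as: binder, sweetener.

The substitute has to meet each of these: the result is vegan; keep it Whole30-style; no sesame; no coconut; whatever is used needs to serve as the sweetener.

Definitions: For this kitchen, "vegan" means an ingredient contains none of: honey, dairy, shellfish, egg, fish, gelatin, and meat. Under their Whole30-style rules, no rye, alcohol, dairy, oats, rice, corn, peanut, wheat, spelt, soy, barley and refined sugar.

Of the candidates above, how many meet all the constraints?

A: has prawn, so not vegan — no
B: has white sugar, so not Whole30-style — out
C: has oats, so not Whole30-style; has coconut, so not coconut-free — no
D: nothing on the exclusion list — keep
E: Whole30-style, no sesame — keep
F: only olive oil; none excluded — valid
G: has sesame, so not sesame-free — reject
H: all constraints satisfied — keep
I: only water; none excluded — keep
J: has egg white, so not vegan — no

5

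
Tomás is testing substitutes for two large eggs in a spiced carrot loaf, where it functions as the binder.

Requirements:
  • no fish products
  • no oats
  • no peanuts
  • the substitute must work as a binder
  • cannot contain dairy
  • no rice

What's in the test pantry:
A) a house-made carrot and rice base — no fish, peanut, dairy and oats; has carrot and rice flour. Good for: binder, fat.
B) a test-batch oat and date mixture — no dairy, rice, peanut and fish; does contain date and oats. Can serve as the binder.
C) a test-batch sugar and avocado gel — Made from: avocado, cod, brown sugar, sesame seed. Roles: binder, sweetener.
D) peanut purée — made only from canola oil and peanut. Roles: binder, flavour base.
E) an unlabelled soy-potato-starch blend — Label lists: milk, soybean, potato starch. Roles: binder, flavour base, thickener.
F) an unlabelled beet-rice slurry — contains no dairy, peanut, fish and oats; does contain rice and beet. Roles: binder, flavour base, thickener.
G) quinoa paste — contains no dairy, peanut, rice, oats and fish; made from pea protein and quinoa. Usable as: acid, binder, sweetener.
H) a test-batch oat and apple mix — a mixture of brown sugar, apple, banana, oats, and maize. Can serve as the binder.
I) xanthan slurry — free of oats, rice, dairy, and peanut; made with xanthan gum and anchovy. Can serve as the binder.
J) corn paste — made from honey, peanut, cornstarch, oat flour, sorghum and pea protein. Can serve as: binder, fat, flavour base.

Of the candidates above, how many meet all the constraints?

1

A: has rice flour, so not rice-free — no
B: has oats, so not oat-free — reject
C: has cod, so not fish-free — out
D: has peanut, so not peanut-free — out
E: has milk, so not dairy-free — reject
F: has rice, so not rice-free — out
G: no peanut, no rice — OK
H: has oats, so not oat-free — reject
I: has anchovy, so not fish-free — reject
J: has oat flour, so not oat-free; has peanut, so not peanut-free — out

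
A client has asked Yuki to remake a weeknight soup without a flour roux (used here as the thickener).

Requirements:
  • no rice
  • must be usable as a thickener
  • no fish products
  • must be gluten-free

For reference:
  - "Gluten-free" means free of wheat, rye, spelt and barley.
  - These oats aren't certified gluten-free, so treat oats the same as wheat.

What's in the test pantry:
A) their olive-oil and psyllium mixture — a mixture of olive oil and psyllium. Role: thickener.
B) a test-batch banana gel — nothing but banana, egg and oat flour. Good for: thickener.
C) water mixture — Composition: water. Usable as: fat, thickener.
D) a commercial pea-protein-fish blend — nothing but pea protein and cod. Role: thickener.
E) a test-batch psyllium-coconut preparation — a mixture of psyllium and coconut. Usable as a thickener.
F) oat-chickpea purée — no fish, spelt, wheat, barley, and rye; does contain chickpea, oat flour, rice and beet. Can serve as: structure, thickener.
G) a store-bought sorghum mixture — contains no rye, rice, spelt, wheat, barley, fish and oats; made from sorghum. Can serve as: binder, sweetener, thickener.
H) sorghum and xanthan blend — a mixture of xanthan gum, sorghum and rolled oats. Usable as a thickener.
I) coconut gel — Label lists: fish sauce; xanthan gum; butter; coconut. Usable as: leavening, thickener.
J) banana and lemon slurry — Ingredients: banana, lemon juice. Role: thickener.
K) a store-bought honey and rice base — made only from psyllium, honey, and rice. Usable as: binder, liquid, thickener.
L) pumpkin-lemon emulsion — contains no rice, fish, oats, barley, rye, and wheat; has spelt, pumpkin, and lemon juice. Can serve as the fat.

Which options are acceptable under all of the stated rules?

A: no rice, gluten-free — valid
B: has oat flour, so not gluten-free — out
C: only water; none excluded — OK
D: has cod, so not fish-free — no
E: no rice, gluten-free — valid
F: has oat flour, so not gluten-free; has rice, so not rice-free — out
G: works as a thickener, no fish, gluten-free — keep
H: has rolled oats, so not gluten-free — out
I: has fish sauce, so not fish-free — reject
J: no fish, gluten-free — keep
K: has rice, so not rice-free — reject
L: not usable as a thickener; has spelt, so not gluten-free — reject

A, C, E, G, J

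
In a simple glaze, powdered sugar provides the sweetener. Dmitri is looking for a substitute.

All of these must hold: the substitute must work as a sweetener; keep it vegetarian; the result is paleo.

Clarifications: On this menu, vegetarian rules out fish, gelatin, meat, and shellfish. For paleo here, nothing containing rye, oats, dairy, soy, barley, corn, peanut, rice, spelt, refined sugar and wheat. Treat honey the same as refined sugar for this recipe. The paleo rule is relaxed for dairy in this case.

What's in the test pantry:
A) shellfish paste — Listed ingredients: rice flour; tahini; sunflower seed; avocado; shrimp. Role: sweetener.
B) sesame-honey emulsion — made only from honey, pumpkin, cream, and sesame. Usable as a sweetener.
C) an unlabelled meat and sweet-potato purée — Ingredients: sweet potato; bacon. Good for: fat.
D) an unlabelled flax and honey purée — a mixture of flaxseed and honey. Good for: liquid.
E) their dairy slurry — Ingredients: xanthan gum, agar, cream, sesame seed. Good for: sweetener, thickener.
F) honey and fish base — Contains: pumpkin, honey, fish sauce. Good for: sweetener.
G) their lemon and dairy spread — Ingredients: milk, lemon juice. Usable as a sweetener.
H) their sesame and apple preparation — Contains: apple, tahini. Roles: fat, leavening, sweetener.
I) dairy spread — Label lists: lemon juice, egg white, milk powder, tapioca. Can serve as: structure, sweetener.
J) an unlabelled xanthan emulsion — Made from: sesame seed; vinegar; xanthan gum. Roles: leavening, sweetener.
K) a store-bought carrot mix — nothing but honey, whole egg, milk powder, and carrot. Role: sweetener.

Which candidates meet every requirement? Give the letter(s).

A: has shrimp, so not vegetarian; has rice flour, so not paleo — no
B: has honey, so not paleo — no
C: not usable as a sweetener; has bacon, so not vegetarian — no
D: not usable as a sweetener; has honey, so not paleo — out
E: dairy is permitted under the paleo carve-out; nothing else excluded — OK
F: has fish sauce, so not vegetarian; has honey, so not paleo — no
G: dairy is permitted under the paleo carve-out; nothing else excluded — OK
H: only tahini and apple; none excluded — OK
I: dairy is permitted under the paleo carve-out; nothing else excluded — OK
J: all constraints satisfied — valid
K: has honey, so not paleo — reject

E, G, H, I, J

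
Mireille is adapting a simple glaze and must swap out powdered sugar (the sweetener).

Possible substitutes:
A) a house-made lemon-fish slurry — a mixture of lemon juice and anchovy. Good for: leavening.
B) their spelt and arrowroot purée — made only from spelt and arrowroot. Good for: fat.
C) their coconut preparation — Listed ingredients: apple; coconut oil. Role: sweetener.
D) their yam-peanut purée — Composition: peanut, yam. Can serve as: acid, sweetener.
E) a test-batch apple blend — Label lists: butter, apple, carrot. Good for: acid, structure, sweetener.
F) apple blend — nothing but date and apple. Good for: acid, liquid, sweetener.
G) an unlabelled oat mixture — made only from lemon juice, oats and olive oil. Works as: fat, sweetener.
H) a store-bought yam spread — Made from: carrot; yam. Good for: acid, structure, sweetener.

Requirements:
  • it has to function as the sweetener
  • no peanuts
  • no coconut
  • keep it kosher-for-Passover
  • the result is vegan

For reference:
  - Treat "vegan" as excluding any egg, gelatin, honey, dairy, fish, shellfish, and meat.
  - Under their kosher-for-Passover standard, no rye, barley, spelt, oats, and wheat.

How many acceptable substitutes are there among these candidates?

A: not usable as a sweetener; has anchovy, so not vegan — reject
B: not usable as a sweetener; has spelt, so not kosher-for-Passover — reject
C: has coconut oil, so not coconut-free — no
D: has peanut, so not peanut-free — out
E: has butter, so not vegan — reject
F: works as a sweetener, kosher-for-Passover, no peanut — keep
G: has oats, so not kosher-for-Passover — no
H: only yam and carrot; none excluded — keep

2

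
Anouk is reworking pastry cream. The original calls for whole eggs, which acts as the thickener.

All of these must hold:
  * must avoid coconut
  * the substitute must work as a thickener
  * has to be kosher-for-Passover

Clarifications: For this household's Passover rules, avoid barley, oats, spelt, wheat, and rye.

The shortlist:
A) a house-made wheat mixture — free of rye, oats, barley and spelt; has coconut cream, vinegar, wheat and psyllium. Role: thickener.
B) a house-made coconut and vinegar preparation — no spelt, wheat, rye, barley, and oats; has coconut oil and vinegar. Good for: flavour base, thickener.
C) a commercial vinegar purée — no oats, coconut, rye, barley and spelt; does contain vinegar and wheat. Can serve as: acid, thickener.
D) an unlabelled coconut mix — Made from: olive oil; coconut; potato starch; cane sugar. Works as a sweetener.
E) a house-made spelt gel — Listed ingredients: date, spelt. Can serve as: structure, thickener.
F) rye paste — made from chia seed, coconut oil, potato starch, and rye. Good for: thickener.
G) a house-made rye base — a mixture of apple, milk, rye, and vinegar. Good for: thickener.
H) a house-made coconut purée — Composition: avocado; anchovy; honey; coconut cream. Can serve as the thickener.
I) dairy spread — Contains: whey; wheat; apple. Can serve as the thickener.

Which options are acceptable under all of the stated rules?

A: has wheat, so not kosher-for-Passover; has coconut cream, so not coconut-free — reject
B: has coconut oil, so not coconut-free — out
C: has wheat, so not kosher-for-Passover — reject
D: not usable as a thickener; has coconut, so not coconut-free — no
E: has spelt, so not kosher-for-Passover — reject
F: has rye, so not kosher-for-Passover; has coconut oil, so not coconut-free — out
G: has rye, so not kosher-for-Passover — no
H: has coconut cream, so not coconut-free — reject
I: has wheat, so not kosher-for-Passover — reject

none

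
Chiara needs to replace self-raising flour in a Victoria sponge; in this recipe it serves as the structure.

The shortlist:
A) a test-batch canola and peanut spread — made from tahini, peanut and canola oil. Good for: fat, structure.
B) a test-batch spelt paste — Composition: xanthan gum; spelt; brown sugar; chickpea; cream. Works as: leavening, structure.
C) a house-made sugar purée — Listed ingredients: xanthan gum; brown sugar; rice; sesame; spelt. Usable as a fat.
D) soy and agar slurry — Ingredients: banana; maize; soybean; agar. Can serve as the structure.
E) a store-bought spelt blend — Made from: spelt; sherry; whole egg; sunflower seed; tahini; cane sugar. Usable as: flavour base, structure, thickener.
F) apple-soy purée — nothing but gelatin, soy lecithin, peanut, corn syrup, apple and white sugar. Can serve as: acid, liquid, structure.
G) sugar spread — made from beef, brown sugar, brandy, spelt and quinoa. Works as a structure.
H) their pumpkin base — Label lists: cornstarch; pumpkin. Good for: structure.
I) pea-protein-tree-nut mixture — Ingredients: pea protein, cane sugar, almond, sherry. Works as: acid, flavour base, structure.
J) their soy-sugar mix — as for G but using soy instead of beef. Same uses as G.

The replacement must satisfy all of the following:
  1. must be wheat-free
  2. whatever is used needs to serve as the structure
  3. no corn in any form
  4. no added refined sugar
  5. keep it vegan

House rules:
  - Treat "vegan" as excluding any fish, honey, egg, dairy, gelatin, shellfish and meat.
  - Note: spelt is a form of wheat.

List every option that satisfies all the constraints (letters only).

A: only peanut, tahini, and canola oil; none excluded — valid
B: has cream, so not vegan; has spelt, so not wheat-free (and 1 more) — out
C: not usable as a structure; has spelt, so not wheat-free (and 1 more) — out
D: has maize, so not corn-free — out
E: has whole egg, so not vegan; has spelt, so not wheat-free (and 1 more) — reject
F: has gelatin, so not vegan; has corn syrup, so not corn-free (and 1 more) — reject
G: has beef, so not vegan; has spelt, so not wheat-free (and 1 more) — no
H: has cornstarch, so not corn-free — no
I: has cane sugar, so not no-added-sugar — no
J: has spelt, so not wheat-free; has brown sugar, so not no-added-sugar — no

A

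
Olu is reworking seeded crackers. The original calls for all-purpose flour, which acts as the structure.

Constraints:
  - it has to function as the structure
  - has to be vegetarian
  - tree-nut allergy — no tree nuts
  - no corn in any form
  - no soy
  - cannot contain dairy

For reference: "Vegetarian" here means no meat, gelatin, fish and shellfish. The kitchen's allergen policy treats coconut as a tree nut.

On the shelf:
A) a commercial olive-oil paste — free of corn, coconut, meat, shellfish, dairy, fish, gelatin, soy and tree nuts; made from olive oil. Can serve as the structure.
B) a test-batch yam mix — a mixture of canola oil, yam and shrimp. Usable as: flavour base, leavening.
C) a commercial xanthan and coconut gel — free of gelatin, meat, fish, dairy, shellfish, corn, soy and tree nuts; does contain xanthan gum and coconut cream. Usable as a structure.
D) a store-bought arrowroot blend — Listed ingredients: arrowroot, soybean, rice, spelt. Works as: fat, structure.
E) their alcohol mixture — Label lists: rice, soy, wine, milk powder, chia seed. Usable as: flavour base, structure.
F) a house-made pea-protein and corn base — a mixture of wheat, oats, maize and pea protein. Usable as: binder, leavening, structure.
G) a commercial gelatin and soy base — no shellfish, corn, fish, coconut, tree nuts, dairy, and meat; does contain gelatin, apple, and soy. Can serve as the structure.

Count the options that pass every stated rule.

A: works as a structure, tree-nut-free, no dairy — keep
B: not usable as a structure; has shrimp, so not vegetarian — reject
C: has coconut cream, so not tree-nut-free — reject
D: has soybean, so not soy-free — no
E: has soy, so not soy-free; has milk powder, so not dairy-free — out
F: has maize, so not corn-free — no
G: has gelatin, so not vegetarian; has soy, so not soy-free — reject

1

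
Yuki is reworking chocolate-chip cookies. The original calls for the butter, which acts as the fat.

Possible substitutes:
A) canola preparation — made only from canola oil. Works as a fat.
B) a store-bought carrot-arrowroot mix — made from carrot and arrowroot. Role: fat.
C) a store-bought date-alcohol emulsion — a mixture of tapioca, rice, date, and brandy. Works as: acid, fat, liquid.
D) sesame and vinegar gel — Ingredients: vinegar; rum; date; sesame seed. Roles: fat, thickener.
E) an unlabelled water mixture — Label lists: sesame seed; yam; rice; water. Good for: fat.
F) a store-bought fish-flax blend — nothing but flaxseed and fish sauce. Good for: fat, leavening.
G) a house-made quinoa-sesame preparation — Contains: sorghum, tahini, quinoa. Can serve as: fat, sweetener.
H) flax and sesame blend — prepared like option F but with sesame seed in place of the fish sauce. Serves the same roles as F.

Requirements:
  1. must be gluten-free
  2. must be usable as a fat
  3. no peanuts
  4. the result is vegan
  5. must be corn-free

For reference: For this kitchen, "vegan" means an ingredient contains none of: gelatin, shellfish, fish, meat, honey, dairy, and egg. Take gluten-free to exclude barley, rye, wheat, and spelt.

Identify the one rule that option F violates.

vegan

usable as a fat: satisfied
vegan: has fish sauce — fails
gluten-free: satisfied
peanut-free: satisfied
corn-free: satisfied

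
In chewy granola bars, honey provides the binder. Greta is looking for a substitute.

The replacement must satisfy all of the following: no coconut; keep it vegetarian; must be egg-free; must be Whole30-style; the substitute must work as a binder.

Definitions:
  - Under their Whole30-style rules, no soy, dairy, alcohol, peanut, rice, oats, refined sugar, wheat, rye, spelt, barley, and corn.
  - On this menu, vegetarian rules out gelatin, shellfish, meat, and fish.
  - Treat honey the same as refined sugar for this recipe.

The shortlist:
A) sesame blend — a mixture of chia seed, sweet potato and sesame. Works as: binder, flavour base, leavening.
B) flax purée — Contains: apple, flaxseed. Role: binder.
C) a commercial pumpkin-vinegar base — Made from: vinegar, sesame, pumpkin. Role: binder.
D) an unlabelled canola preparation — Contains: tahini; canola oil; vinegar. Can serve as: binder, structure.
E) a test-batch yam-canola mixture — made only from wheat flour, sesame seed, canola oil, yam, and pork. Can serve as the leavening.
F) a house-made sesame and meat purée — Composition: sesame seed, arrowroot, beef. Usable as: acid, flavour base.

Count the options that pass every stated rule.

A: only sesame, chia seed, and sweet potato; none excluded — OK
B: all constraints satisfied — keep
C: vegetarian, no coconut — keep
D: only tahini, canola oil, and vinegar; none excluded — valid
E: not usable as a binder; has wheat flour, so not Whole30-style (and 1 more) — no
F: not usable as a binder; has beef, so not vegetarian — no

4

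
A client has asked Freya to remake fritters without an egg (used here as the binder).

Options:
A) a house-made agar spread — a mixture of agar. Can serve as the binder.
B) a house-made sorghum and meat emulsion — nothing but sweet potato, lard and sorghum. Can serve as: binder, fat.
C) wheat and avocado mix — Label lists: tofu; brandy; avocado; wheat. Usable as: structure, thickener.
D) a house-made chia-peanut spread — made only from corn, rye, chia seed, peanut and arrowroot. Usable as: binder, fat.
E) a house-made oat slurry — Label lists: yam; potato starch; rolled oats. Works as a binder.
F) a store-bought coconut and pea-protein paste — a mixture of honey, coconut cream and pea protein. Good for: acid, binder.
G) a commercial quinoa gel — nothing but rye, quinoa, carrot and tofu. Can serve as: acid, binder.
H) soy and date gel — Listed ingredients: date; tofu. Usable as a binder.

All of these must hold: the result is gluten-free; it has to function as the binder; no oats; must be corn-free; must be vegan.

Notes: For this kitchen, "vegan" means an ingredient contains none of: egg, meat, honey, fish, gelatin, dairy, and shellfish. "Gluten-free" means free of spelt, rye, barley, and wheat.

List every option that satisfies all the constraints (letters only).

A: only agar; none excluded — keep
B: has lard, so not vegan — out
C: not usable as a binder; has wheat, so not gluten-free — reject
D: has rye, so not gluten-free; has corn, so not corn-free — reject
E: has rolled oats, so not oat-free — no
F: has honey, so not vegan — out
G: has rye, so not gluten-free — no
H: only tofu and date; none excluded — valid

A, H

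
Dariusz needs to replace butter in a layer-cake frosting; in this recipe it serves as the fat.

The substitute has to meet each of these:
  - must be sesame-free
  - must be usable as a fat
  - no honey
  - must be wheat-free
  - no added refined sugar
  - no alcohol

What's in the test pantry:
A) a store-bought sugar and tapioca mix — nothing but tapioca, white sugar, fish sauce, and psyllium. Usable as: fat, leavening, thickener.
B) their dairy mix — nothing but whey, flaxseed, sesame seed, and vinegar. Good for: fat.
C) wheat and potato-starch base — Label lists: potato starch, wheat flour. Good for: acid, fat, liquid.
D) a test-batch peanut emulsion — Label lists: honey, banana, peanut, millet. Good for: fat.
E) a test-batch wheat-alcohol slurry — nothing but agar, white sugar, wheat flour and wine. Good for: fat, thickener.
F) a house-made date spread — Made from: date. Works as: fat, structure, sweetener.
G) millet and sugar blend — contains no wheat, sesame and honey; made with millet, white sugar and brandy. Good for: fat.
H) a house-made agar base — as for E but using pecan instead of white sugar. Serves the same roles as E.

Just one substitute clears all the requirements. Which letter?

A: has white sugar, so not no-added-sugar — out
B: has sesame seed, so not sesame-free — out
C: has wheat flour, so not wheat-free — out
D: has honey, so not honey-free — no
E: has white sugar, so not no-added-sugar; has wheat flour, so not wheat-free (and 1 more) — no
F: no wheat, no sesame — valid
G: has white sugar, so not no-added-sugar; has brandy, so not alcohol-free — out
H: has wheat flour, so not wheat-free; has wine, so not alcohol-free — out

F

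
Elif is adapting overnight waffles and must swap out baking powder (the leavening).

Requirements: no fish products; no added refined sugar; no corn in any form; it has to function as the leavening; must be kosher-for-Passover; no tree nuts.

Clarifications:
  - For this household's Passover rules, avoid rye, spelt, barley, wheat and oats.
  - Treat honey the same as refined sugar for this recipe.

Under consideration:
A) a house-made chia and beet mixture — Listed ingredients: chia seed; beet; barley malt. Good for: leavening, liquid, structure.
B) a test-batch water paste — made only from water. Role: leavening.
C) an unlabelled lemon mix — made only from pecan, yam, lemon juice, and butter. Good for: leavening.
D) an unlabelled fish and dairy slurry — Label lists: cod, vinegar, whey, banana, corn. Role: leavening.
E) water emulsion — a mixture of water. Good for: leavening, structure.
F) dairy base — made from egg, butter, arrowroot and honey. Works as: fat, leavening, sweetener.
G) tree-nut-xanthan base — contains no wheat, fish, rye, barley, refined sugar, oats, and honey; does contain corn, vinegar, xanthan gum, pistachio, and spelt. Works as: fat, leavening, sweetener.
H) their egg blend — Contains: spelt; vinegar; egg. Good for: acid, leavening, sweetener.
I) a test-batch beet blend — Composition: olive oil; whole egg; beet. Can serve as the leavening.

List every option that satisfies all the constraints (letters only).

A: has barley malt, so not kosher-for-Passover — no
B: no fish, no corn — OK
C: has pecan, so not tree-nut-free — reject
D: has cod, so not fish-free; has corn, so not corn-free — no
E: only water; none excluded — OK
F: has honey, so not no-added-sugar — out
G: has spelt, so not kosher-for-Passover; has pistachio, so not tree-nut-free (and 1 more) — out
H: has spelt, so not kosher-for-Passover — no
I: only whole egg, beet, and olive oil; none excluded — valid

B, E, I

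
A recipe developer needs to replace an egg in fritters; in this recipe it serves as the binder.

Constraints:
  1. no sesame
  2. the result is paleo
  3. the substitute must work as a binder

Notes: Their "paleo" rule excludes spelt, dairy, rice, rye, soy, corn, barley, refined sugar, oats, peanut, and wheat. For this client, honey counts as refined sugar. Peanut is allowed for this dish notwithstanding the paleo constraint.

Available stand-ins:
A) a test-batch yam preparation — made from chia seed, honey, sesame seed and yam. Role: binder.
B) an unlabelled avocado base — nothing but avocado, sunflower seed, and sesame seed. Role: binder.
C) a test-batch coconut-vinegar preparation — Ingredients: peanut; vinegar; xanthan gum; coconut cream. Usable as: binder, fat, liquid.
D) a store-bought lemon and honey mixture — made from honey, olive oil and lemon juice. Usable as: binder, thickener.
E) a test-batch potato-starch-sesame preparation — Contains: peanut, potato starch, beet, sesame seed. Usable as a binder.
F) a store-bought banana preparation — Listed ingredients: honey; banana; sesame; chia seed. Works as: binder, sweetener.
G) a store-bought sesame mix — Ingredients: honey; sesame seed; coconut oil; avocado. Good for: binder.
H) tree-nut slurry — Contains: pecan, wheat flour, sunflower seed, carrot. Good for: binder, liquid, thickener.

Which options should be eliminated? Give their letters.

A, B, D, E, F, G, H

A: has honey, so not paleo; has sesame seed, so not sesame-free — no
B: has sesame seed, so not sesame-free — no
C: peanut is permitted under the paleo carve-out; nothing else excluded — valid
D: has honey, so not paleo — out
E: has sesame seed, so not sesame-free — reject
F: has honey, so not paleo; has sesame, so not sesame-free — reject
G: has honey, so not paleo; has sesame seed, so not sesame-free — out
H: has wheat flour, so not paleo — reject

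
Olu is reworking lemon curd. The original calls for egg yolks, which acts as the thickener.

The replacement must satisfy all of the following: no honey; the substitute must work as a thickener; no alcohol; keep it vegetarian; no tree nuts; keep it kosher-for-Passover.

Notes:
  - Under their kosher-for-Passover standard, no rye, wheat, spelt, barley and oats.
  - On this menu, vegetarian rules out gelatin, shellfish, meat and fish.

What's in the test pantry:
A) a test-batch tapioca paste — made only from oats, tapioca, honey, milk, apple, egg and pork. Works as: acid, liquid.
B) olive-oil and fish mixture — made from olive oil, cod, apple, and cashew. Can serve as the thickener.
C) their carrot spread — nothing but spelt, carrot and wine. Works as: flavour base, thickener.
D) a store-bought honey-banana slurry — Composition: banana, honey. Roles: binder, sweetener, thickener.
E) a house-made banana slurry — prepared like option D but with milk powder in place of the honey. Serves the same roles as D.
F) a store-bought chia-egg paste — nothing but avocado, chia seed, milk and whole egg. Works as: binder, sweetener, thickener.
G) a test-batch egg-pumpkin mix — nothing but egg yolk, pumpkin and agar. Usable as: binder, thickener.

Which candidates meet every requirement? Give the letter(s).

A: not usable as a thickener; has oats, so not kosher-for-Passover (and 2 more) — no
B: has cod, so not vegetarian; has cashew, so not tree-nut-free — out
C: has spelt, so not kosher-for-Passover; has wine, so not alcohol-free — out
D: has honey, so not honey-free — reject
E: works as a thickener, no tree nuts, no honey — keep
F: milk and whole egg etc. — none of it excluded — OK
G: all constraints satisfied — valid

E, F, G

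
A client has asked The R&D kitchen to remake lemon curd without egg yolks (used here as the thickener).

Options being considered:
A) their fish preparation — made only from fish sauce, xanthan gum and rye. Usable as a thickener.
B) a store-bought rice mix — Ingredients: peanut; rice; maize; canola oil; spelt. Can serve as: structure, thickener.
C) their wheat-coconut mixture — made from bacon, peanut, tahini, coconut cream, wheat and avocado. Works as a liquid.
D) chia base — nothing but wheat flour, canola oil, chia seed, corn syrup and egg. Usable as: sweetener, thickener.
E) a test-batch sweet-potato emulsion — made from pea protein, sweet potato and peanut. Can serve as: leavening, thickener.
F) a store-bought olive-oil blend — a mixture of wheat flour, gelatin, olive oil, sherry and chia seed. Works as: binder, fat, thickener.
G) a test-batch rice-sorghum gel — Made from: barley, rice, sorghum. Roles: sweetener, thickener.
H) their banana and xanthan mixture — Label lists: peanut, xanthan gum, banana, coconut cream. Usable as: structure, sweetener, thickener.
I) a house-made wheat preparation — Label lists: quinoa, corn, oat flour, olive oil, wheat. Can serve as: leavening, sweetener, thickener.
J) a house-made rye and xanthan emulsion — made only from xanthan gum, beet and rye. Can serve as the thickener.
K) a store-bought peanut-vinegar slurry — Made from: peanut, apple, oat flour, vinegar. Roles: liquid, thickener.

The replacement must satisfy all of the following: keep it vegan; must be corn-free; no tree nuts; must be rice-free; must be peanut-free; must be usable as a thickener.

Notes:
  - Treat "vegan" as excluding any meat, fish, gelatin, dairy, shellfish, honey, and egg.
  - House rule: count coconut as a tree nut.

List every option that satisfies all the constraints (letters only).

A: has fish sauce, so not vegan — reject
B: has rice, so not rice-free; has maize, so not corn-free (and 1 more) — no
C: not usable as a thickener; has bacon, so not vegan (and 2 more) — reject
D: has egg, so not vegan; has corn syrup, so not corn-free — no
E: has peanut, so not peanut-free — no
F: has gelatin, so not vegan — no
G: has rice, so not rice-free — no
H: has coconut cream, so not tree-nut-free; has peanut, so not peanut-free — reject
I: has corn, so not corn-free — no
J: no peanut, tree-nut-free — valid
K: has peanut, so not peanut-free — reject

J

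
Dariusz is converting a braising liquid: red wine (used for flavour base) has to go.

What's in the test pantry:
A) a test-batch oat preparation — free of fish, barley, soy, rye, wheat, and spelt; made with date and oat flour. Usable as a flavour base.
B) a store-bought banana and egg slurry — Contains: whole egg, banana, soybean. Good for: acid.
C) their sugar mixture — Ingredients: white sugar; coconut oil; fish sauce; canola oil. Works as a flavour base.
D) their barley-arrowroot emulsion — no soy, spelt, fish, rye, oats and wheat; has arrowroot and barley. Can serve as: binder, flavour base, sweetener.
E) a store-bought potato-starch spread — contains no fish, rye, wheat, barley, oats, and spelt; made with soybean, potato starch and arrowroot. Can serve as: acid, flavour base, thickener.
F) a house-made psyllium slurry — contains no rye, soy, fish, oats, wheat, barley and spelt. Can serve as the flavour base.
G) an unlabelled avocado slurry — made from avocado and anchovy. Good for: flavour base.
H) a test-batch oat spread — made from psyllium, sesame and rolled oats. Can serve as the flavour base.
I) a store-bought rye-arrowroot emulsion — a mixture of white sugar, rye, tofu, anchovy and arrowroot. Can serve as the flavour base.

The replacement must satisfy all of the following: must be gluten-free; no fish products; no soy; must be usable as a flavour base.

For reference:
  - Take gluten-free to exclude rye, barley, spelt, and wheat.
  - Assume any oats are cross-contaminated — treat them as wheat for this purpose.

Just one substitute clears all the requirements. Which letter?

F

A: has oat flour, so not gluten-free — reject
B: not usable as a flavour base; has soybean, so not soy-free — reject
C: has fish sauce, so not fish-free — reject
D: has barley, so not gluten-free — reject
E: has soybean, so not soy-free — out
F: nothing on the exclusion list — OK
G: has anchovy, so not fish-free — no
H: has rolled oats, so not gluten-free — out
I: has rye, so not gluten-free; has tofu, so not soy-free (and 1 more) — reject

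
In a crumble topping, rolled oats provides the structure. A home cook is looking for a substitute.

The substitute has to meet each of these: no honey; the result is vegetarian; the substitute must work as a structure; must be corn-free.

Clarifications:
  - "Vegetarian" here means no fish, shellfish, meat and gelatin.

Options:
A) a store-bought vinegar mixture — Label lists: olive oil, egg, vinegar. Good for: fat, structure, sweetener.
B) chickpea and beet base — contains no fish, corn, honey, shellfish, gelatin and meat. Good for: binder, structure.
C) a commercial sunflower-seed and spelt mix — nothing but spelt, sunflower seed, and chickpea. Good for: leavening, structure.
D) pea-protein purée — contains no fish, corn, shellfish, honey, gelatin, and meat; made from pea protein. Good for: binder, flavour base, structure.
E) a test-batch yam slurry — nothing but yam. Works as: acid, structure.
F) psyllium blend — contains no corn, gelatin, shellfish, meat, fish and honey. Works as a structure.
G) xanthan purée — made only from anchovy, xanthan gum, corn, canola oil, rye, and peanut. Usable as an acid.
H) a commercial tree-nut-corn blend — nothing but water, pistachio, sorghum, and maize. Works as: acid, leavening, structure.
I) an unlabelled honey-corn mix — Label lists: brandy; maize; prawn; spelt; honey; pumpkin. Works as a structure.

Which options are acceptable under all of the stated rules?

A: only egg, olive oil, and vinegar; none excluded — keep
B: works as a structure, no honey, vegetarian — valid
C: only spelt, chickpea and sunflower seed; none excluded — keep
D: vegetarian, no corn — keep
E: no corn, vegetarian — keep
F: no honey, vegetarian — OK
G: not usable as a structure; has anchovy, so not vegetarian (and 1 more) — out
H: has maize, so not corn-free — no
I: has prawn, so not vegetarian; has maize, so not corn-free (and 1 more) — no

A, B, C, D, E, F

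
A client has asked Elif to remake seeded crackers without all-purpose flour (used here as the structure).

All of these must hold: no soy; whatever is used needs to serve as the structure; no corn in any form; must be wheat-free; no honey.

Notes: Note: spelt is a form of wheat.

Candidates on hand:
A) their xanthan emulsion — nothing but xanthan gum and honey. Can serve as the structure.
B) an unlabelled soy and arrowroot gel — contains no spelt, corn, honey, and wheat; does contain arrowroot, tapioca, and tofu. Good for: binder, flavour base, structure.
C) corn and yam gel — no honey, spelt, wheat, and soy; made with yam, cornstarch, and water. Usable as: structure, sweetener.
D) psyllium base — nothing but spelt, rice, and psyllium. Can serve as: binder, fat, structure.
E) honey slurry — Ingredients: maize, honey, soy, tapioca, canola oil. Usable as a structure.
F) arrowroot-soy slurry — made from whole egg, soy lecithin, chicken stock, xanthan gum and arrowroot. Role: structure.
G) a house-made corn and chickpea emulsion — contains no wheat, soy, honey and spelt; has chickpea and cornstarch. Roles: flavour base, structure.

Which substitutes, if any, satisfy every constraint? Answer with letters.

A: has honey, so not honey-free — out
B: has tofu, so not soy-free — no
C: has cornstarch, so not corn-free — reject
D: has spelt, so not wheat-free — out
E: has honey, so not honey-free; has soy, so not soy-free (and 1 more) — reject
F: has soy lecithin, so not soy-free — no
G: has cornstarch, so not corn-free — reject

none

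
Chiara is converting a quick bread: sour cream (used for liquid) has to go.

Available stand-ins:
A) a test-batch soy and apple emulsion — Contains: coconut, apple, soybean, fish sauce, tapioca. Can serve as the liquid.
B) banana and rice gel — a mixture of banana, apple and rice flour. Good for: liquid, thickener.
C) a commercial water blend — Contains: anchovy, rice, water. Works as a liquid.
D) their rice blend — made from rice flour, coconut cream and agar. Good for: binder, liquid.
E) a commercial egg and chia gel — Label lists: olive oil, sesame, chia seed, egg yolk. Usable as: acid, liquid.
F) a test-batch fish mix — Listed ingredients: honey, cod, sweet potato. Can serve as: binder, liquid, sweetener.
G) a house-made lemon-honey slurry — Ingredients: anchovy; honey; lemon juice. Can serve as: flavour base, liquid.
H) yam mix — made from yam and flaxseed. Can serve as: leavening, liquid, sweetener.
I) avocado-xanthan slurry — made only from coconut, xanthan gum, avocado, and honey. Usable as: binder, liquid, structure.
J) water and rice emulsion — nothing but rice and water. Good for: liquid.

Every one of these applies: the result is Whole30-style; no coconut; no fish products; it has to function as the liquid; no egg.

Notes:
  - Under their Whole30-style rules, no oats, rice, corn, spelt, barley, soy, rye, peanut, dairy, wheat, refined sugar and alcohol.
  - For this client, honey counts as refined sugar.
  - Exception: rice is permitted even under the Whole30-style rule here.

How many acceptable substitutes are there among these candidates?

3

A: has soybean, so not Whole30-style; has fish sauce, so not fish-free (and 1 more) — no
B: rice is permitted under the Whole30-style carve-out; nothing else excluded — keep
C: has anchovy, so not fish-free — out
D: has coconut cream, so not coconut-free — no
E: has egg yolk, so not egg-free — no
F: has honey, so not Whole30-style; has cod, so not fish-free — no
G: has honey, so not Whole30-style; has anchovy, so not fish-free — out
H: all constraints satisfied — keep
I: has honey, so not Whole30-style; has coconut, so not coconut-free — no
J: rice is permitted under the Whole30-style carve-out; nothing else excluded — valid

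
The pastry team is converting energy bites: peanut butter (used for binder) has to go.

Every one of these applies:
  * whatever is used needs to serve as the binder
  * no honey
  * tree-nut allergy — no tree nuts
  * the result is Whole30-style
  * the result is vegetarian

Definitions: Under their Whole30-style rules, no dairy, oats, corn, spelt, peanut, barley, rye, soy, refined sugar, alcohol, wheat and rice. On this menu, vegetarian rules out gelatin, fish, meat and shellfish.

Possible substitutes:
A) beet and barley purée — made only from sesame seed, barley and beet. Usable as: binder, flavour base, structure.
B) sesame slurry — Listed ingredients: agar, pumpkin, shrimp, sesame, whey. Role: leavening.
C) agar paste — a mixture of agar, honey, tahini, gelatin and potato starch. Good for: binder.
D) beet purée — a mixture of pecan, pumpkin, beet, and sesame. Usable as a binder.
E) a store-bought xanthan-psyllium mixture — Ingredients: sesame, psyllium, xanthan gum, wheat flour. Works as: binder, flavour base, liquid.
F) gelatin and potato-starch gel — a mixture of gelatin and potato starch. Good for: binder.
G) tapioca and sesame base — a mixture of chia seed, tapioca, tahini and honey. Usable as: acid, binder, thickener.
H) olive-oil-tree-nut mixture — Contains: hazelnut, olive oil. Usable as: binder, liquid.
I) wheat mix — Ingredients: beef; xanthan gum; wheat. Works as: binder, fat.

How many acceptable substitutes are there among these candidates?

A: has barley, so not Whole30-style — no
B: not usable as a binder; has whey, so not Whole30-style (and 1 more) — out
C: has gelatin, so not vegetarian; has honey, so not honey-free — no
D: has pecan, so not tree-nut-free — out
E: has wheat flour, so not Whole30-style — no
F: has gelatin, so not vegetarian — reject
G: has honey, so not honey-free — out
H: has hazelnut, so not tree-nut-free — out
I: has wheat, so not Whole30-style; has beef, so not vegetarian — reject

0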